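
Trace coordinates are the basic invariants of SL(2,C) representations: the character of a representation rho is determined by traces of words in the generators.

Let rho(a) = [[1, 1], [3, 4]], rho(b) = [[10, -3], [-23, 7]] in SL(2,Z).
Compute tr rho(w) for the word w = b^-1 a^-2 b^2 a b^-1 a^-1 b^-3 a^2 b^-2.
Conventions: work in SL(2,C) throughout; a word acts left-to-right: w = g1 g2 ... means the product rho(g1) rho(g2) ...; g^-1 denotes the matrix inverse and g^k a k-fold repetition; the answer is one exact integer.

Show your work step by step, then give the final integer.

rho(b^-1) = [[7, 3], [23, 10]]
... * rho(a^-1) = [[4, -1], [-3, 1]]  ->  [[19, -4], [62, -13]]
... * rho(a^-1) = [[4, -1], [-3, 1]]  ->  [[88, -23], [287, -75]]
... * rho(b) = [[10, -3], [-23, 7]]  ->  [[1409, -425], [4595, -1386]]
... * rho(b) = [[10, -3], [-23, 7]]  ->  [[23865, -7202], [77828, -23487]]
... * rho(a) = [[1, 1], [3, 4]]  ->  [[2259, -4943], [7367, -16120]]
... * rho(b^-1) = [[7, 3], [23, 10]]  ->  [[-97876, -42653], [-319191, -139099]]
... * rho(a^-1) = [[4, -1], [-3, 1]]  ->  [[-263545, 55223], [-859467, 180092]]
... * rho(b^-1) = [[7, 3], [23, 10]]  ->  [[-574686, -238405], [-1874153, -777481]]
... * rho(b^-1) = [[7, 3], [23, 10]]  ->  [[-9506117, -4108108], [-31001134, -13397269]]
... * rho(b^-1) = [[7, 3], [23, 10]]  ->  [[-161029303, -69599431], [-525145125, -226976092]]
... * rho(a) = [[1, 1], [3, 4]]  ->  [[-369827596, -439427027], [-1206073401, -1433049493]]
... * rho(a) = [[1, 1], [3, 4]]  ->  [[-1688108677, -2127535704], [-5505221880, -6938271373]]
... * rho(b^-1) = [[7, 3], [23, 10]]  ->  [[-60750081931, -26339683071], [-198116794739, -85898379370]]
... * rho(b^-1) = [[7, 3], [23, 10]]  ->  [[-1031063284150, -445647076503], [-3362480288683, -1453334177917]]
tr = -1031063284150 + -1453334177917 = -2484397462067

-2484397462067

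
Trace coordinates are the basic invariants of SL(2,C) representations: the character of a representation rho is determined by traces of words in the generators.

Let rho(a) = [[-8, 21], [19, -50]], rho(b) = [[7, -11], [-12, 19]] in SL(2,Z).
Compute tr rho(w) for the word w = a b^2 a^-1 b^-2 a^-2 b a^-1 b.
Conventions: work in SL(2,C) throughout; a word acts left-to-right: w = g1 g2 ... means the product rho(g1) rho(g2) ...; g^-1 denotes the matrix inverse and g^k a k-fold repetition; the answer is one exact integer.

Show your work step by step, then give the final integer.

rho(a) = [[-8, 21], [19, -50]]
... * rho(b) = [[7, -11], [-12, 19]]  ->  [[-308, 487], [733, -1159]]
... * rho(b) = [[7, -11], [-12, 19]]  ->  [[-8000, 12641], [19039, -30084]]
... * rho(a^-1) = [[-50, -21], [-19, -8]]  ->  [[159821, 66872], [-380354, -159147]]
... * rho(b^-1) = [[19, 11], [12, 7]]  ->  [[3839063, 2226135], [-9136490, -5297923]]
... * rho(b^-1) = [[19, 11], [12, 7]]  ->  [[99655817, 57812638], [-237168386, -137586851]]
... * rho(a^-1) = [[-50, -21], [-19, -8]]  ->  [[-6081230972, -2555273261], [14472569469, 6081230914]]
... * rho(a^-1) = [[-50, -21], [-19, -8]]  ->  [[352611740559, 148148036500], [-839171860816, -352573806161]]
... * rho(b) = [[7, -11], [-12, 19]]  ->  [[690505745913, -1063916452649], [-1643317351780, 2531988151917]]
... * rho(a^-1) = [[-50, -21], [-19, -8]]  ->  [[-14310874695319, -5989289042981], [34058092702577, 14253759172044]]
... * rho(b) = [[7, -11], [-12, 19]]  ->  [[-28304654351461, 43623129831870], [67361538853511, -103817595459511]]
tr = -28304654351461 + -103817595459511 = -132122249810972

-132122249810972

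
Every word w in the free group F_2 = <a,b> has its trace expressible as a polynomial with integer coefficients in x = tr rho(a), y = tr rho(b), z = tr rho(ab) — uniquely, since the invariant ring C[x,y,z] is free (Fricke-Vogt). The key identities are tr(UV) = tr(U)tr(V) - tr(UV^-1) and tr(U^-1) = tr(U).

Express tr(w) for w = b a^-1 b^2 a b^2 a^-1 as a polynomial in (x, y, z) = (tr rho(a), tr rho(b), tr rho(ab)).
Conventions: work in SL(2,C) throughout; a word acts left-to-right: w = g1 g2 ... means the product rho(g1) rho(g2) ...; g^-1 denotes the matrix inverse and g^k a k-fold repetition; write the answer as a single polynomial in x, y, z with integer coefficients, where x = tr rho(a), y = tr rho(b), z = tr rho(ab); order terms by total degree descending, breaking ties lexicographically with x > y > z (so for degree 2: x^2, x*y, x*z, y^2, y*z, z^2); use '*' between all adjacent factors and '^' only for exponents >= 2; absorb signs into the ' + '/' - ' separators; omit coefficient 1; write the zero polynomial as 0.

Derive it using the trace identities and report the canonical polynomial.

x^2*y^4*z - x^3*y^3 - 2*x*y^3*z^2 + x^2*y^2*z + y^2*z^3 - y^2*z + 3*x*y - z

reduce: tr(b a b) = tr(b) tr(a b) - tr(a) = y*z - x
so tr(b^2 a b) = tr(b) tr(b a b) - tr(b a) = y^2*z - x*y - z
so tr(b^2 a b^2) = tr(b) tr(b^2 a b) - tr(b^2 a) = y^3*z - x*y^2 - 2*y*z + x
tr(b^3 a b^2) = tr(b) tr(b^2 a b^2) - tr(b^2 a b) = y^4*z - x*y^3 - 3*y^2*z + 2*x*y + z
so tr(a b a b) = tr(a b) tr(a b) - tr(1) = z^2 - 2
so tr(a b a) = tr(a) tr(b a) - tr(b) = x*z - y
so tr(a b^2 a b) = tr(b) tr(a b a b) - tr(a b a) = y*z^2 - x*z - y
so tr(b^2) = tr(b) tr(b) - tr(1) = y^2 - 2
reduce: tr(a b^2 a) = tr(a) tr(b^2 a) - tr(b^2) = x*y*z - x^2 - y^2 + 2
reduce: tr(a b^2 a b^2) = tr(b) tr(a b^2 a b) - tr(a b^2 a) = y^2*z^2 - 2*x*y*z + x^2 - 2
tr(b^3 a b^2 a) = tr(b) tr(a b^2 a b^2) - tr(a b^2 a b) = y^3*z^2 - 2*x*y^2*z + x^2*y - y*z^2 + x*z - y
reduce: tr(b^2 a b^2 a^-1 b) = tr(b^3 a b^2) tr(a) - tr(b^3 a b^2 a) = x*y^4*z - x^2*y^3 - y^3*z^2 - x*y^2*z + x^2*y + y*z^2 + y
tr(a b a b a b) = tr(a b) tr(a b a b) - tr(a^-1 b^-1) = z^3 - 3*z
so tr(a b a b a) = tr(a) tr(b a b a) - tr(b a b) = x*z^2 - y*z - x
tr(a b a b^2 a b) = tr(b) tr(a b a b a b) - tr(a b a b a) = y*z^3 - x*z^2 - 2*y*z + x
tr(a b a b^2 a) = tr(a) tr(b a b^2 a) - tr(b a b^2) = x*y*z^2 - x^2*z - y^2*z + z
so tr(b a b^2 a b^2 a) = tr(b) tr(a b a b^2 a b) - tr(a b a b^2 a) = y^2*z^3 - 2*x*y*z^2 + x^2*z - y^2*z + x*y - z
reduce: tr(b^2 a b^2 a^-1 b a) = tr(b a b^2 a b^2) tr(a) - tr(b a b^2 a b^2 a) = x*y^3*z^2 - 2*x^2*y^2*z - y^2*z^3 + x^3*y + x*y*z^2 + y^2*z - 2*x*y + z
reduce: tr(b a^-1 b^2 a b^2 a^-1) = tr(b^2 a b^2 a^-1 b) tr(a) - tr(b^2 a b^2 a^-1 b a) = x^2*y^4*z - x^3*y^3 - 2*x*y^3*z^2 + x^2*y^2*z + y^2*z^3 - y^2*z + 3*x*y - z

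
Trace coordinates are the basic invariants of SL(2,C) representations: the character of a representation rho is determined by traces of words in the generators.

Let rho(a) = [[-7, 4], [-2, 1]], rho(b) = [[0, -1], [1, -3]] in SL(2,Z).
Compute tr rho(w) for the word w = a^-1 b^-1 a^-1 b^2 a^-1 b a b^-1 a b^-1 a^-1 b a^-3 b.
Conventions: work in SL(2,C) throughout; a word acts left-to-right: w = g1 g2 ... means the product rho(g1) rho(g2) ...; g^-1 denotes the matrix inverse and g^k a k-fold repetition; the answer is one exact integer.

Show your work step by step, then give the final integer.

45179829

rho(a^-1) = [[1, -4], [2, -7]]
... * rho(b^-1) = [[-3, 1], [-1, 0]]  ->  [[1, 1], [1, 2]]
... * rho(a^-1) = [[1, -4], [2, -7]]  ->  [[3, -11], [5, -18]]
... * rho(b) = [[0, -1], [1, -3]]  ->  [[-11, 30], [-18, 49]]
... * rho(b) = [[0, -1], [1, -3]]  ->  [[30, -79], [49, -129]]
... * rho(a^-1) = [[1, -4], [2, -7]]  ->  [[-128, 433], [-209, 707]]
... * rho(b) = [[0, -1], [1, -3]]  ->  [[433, -1171], [707, -1912]]
... * rho(a) = [[-7, 4], [-2, 1]]  ->  [[-689, 561], [-1125, 916]]
... * rho(b^-1) = [[-3, 1], [-1, 0]]  ->  [[1506, -689], [2459, -1125]]
... * rho(a) = [[-7, 4], [-2, 1]]  ->  [[-9164, 5335], [-14963, 8711]]
... * rho(b^-1) = [[-3, 1], [-1, 0]]  ->  [[22157, -9164], [36178, -14963]]
... * rho(a^-1) = [[1, -4], [2, -7]]  ->  [[3829, -24480], [6252, -39971]]
... * rho(b) = [[0, -1], [1, -3]]  ->  [[-24480, 69611], [-39971, 113661]]
... * rho(a^-1) = [[1, -4], [2, -7]]  ->  [[114742, -389357], [187351, -635743]]
... * rho(a^-1) = [[1, -4], [2, -7]]  ->  [[-663972, 2266531], [-1084135, 3700797]]
... * rho(a^-1) = [[1, -4], [2, -7]]  ->  [[3869090, -13209829], [6317459, -21569039]]
... * rho(b) = [[0, -1], [1, -3]]  ->  [[-13209829, 35760397], [-21569039, 58389658]]
tr = -13209829 + 58389658 = 45179829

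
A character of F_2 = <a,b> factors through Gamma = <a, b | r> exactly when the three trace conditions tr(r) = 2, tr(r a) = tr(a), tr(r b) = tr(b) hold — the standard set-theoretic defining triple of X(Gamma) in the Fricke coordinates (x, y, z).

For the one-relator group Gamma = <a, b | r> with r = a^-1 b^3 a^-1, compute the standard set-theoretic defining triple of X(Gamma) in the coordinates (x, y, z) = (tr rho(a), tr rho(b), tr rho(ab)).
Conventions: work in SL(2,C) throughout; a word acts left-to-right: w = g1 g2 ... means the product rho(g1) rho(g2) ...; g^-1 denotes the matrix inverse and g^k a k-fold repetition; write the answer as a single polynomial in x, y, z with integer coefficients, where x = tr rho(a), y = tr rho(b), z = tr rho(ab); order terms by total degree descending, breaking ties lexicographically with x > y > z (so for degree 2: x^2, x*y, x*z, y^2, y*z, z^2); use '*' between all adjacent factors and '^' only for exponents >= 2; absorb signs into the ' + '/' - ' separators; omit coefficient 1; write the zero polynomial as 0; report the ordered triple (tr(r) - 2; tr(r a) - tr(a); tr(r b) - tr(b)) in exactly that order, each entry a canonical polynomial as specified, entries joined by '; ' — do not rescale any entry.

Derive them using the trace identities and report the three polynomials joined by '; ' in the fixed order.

next, tr(b^2) = tr(b)*tr(b) - tr(1) = y^2 - 2
and tr(b^3) = tr(b)*tr(b^2) - tr(b) = y^3 - 3*y
tr(b a b) = tr(b)*tr(a b) - tr(a) = y*z - x
tr(b^3 a) = tr(b)*tr(b a b) - tr(b a) = y^2*z - x*y - z
tr(b^3 a^-1) = tr(b^3)*tr(a) - tr(b^3 a) = x*y^3 - y^2*z - 2*x*y + z
tr(a^-1 b^3 a^-1) = tr(b^3 a^-1)*tr(a) - tr(b^3) = x^2*y^3 - x*y^2*z - 2*x^2*y - y^3 + x*z + 3*y
tr(b^4) = tr(b)*tr(b^3) - tr(b^2) = y^4 - 4*y^2 + 2
tr(b^4 a) = tr(b)*tr(b^2 a b) - tr(b^2 a) = y^3*z - x*y^2 - 2*y*z + x
tr(b a^-1 b^3) = tr(b^4)*tr(a) - tr(b^4 a) = x*y^4 - y^3*z - 3*x*y^2 + 2*y*z + x
next, tr(a b a b) = tr(a b)*tr(a b) - tr(1)   [split at repeated a] = z^2 - 2
and tr(a b a) = tr(a)*tr(b a) - tr(b) = x*z - y
tr(b a b a b) = tr(b)*tr(a b a b) - tr(a b a) = y*z^2 - x*z - y
tr(b^3 a b a) = tr(b)*tr(b a b a b) - tr(b a b a) = y^2*z^2 - x*y*z - y^2 - z^2 + 2
and tr(b a^-1 b^3 a) = tr(b^3 a b)*tr(a) - tr(b^3 a b a) = x*y^3*z - x^2*y^2 - y^2*z^2 - x*y*z + x^2 + y^2 + z^2 - 2
next, tr(a^-1 b^3 a^-1 b) = tr(b a^-1 b^3)*tr(a) - tr(b a^-1 b^3 a) = x^2*y^4 - 2*x*y^3*z - 2*x^2*y^2 + y^2*z^2 + 3*x*y*z - y^2 - z^2 + 2
assemble the triple (tr(r) - 2; tr(r a) - x; tr(r b) - y)

x^2*y^3 - x*y^2*z - 2*x^2*y - y^3 + x*z + 3*y - 2; x*y^3 - y^2*z - 2*x*y - x + z; x^2*y^4 - 2*x*y^3*z - 2*x^2*y^2 + y^2*z^2 + 3*x*y*z - y^2 - z^2 - y + 2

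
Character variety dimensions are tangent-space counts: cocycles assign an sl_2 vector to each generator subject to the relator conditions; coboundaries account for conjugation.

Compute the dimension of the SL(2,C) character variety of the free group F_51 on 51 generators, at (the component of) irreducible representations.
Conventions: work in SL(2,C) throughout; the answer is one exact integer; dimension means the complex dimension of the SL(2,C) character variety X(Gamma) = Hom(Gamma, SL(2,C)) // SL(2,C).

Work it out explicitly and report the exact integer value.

150

The free group F_51: 51 generators, no relators.
Z^1(Gamma, Ad rho) = (sl_2)^51: a cocycle is a free choice of one sl_2 vector per generator, so dim Z^1 = 3*51 = 153.
At an irreducible rho the centralizer of the image in sl_2 is 0, so the coboundary map sl_2 -> Z^1 is injective: dim B^1 = 3.
dim H^1 = 153 - 3 = 150, which is dim X.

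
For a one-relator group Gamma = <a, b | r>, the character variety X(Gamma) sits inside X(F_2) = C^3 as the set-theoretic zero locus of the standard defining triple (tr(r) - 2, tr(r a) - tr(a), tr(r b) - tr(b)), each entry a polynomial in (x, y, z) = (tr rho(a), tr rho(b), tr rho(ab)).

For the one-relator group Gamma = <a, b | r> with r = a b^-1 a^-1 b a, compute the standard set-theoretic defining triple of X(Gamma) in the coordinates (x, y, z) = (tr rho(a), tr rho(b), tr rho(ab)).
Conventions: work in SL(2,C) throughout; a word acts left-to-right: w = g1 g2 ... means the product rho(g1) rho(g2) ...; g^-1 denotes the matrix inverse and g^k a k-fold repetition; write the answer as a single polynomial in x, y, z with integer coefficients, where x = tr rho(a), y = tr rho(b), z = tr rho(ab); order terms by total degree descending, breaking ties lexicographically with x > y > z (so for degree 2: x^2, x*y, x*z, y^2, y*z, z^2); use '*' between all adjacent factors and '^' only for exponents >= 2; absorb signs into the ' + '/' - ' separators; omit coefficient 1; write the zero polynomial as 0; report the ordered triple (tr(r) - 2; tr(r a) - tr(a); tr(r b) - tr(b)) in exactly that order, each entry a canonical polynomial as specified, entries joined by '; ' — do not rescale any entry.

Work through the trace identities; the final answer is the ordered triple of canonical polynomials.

tr(a^2) = tr(a) * tr(a) - tr(1) = x^2 - 2
tr(b a^2) = tr(a) * tr(b a) - tr(b) = x*z - y
tr(a b a^2) = tr(a) * tr(b a^2) - tr(b a) = x^2*z - x*y - z
tr(b a b a) = tr(b a) * tr(b a) - tr(1) = z^2 - 2
tr(b a b) = tr(b) * tr(a b) - tr(a) = y*z - x
tr(a b a^2 b) = tr(a) * tr(b a b a) - tr(b a b) = x*z^2 - y*z - x
tr(b a^2 b^-1 a) = tr(a b a^2) * tr(b) - tr(a b a^2 b) = x^2*y*z - x*y^2 - x*z^2 + x
tr(a b^-1 a^-1 b a) = tr(b a^2 b^-1) * tr(a) - tr(b a^2 b^-1 a) = -x^2*y*z + x^3 + x*y^2 + x*z^2 - 3*x
tr(a^3) = tr(a) * tr(a^2) - tr(a)   [square of a] = x^3 - 3*x
tr(a b a^3) = tr(a) * tr(a b a^2) - tr(a b a)   [square of a] = x^3*z - x^2*y - 2*x*z + y
tr(a b a^3 b) = tr(a) * tr(b a b a^2) - tr(b a b a)   [square of a] = x^2*z^2 - x*y*z - x^2 - z^2 + 2
tr(b a^3 b^-1 a) = tr(a b a^3) * tr(b) - tr(a b a^3 b)   [inverse elimination on b] = x^3*y*z - x^2*y^2 - x^2*z^2 - x*y*z + x^2 + y^2 + z^2 - 2
tr(a b^-1 a^-1 b a^2) = tr(b a^3 b^-1) * tr(a) - tr(b a^3 b^-1 a)   [inverse elimination on a] = -x^3*y*z + x^4 + x^2*y^2 + x^2*z^2 + x*y*z - 4*x^2 - y^2 - z^2 + 2
tr(a b a b a b) = tr(a b a b) * tr(a b) - tr(b a)   [split at repeated a] = z^3 - 3*z
tr(b a b a b^-1 a) = tr(a b a b a) * tr(b) - tr(a b a b a b) = x*y*z^2 - y^2*z - z^3 - x*y + 3*z
tr(a b^-1 a^-1 b a b) = tr(b a b a b^-1) * tr(a) - tr(b a b a b^-1 a) = -x*y*z^2 + x^2*z + y^2*z + z^3 - 3*z
assemble the triple (tr(r) - 2; tr(r a) - x; tr(r b) - y)

-x^2*y*z + x^3 + x*y^2 + x*z^2 - 3*x - 2; -x^3*y*z + x^4 + x^2*y^2 + x^2*z^2 + x*y*z - 4*x^2 - y^2 - z^2 - x + 2; -x*y*z^2 + x^2*z + y^2*z + z^3 - y - 3*z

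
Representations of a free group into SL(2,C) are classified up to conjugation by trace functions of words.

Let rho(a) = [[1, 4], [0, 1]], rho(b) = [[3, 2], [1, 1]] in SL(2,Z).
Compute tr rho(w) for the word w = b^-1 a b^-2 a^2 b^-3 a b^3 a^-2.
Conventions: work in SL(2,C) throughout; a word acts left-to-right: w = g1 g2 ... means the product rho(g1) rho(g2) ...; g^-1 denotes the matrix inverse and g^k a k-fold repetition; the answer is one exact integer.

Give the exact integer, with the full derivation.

47996

rho(b^-1) = [[1, -2], [-1, 3]]
... * rho(a) = [[1, 4], [0, 1]]  ->  [[1, 2], [-1, -1]]
... * rho(b^-1) = [[1, -2], [-1, 3]]  ->  [[-1, 4], [0, -1]]
... * rho(b^-1) = [[1, -2], [-1, 3]]  ->  [[-5, 14], [1, -3]]
... * rho(a) = [[1, 4], [0, 1]]  ->  [[-5, -6], [1, 1]]
... * rho(a) = [[1, 4], [0, 1]]  ->  [[-5, -26], [1, 5]]
... * rho(b^-1) = [[1, -2], [-1, 3]]  ->  [[21, -68], [-4, 13]]
... * rho(b^-1) = [[1, -2], [-1, 3]]  ->  [[89, -246], [-17, 47]]
... * rho(b^-1) = [[1, -2], [-1, 3]]  ->  [[335, -916], [-64, 175]]
... * rho(a) = [[1, 4], [0, 1]]  ->  [[335, 424], [-64, -81]]
... * rho(b) = [[3, 2], [1, 1]]  ->  [[1429, 1094], [-273, -209]]
... * rho(b) = [[3, 2], [1, 1]]  ->  [[5381, 3952], [-1028, -755]]
... * rho(b) = [[3, 2], [1, 1]]  ->  [[20095, 14714], [-3839, -2811]]
... * rho(a^-1) = [[1, -4], [0, 1]]  ->  [[20095, -65666], [-3839, 12545]]
... * rho(a^-1) = [[1, -4], [0, 1]]  ->  [[20095, -146046], [-3839, 27901]]
tr = 20095 + 27901 = 47996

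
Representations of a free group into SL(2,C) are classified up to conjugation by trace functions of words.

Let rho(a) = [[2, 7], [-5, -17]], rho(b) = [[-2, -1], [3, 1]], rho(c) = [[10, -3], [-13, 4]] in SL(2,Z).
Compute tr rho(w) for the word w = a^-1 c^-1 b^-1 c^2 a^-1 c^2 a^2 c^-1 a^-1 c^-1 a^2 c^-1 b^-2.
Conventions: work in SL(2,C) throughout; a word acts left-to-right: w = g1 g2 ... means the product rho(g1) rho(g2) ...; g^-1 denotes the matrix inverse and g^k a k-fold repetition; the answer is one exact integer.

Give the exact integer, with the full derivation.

-2327607064461330

rho(a^-1) = [[-17, -7], [5, 2]]
... * rho(c^-1) = [[4, 3], [13, 10]]  ->  [[-159, -121], [46, 35]]
... * rho(b^-1) = [[1, 1], [-3, -2]]  ->  [[204, 83], [-59, -24]]
... * rho(c) = [[10, -3], [-13, 4]]  ->  [[961, -280], [-278, 81]]
... * rho(c) = [[10, -3], [-13, 4]]  ->  [[13250, -4003], [-3833, 1158]]
... * rho(a^-1) = [[-17, -7], [5, 2]]  ->  [[-245265, -100756], [70951, 29147]]
... * rho(c) = [[10, -3], [-13, 4]]  ->  [[-1142822, 332771], [330599, -96265]]
... * rho(c) = [[10, -3], [-13, 4]]  ->  [[-15754243, 4759550], [4557435, -1376857]]
... * rho(a) = [[2, 7], [-5, -17]]  ->  [[-55306236, -191192051], [15999155, 55308614]]
... * rho(a) = [[2, 7], [-5, -17]]  ->  [[845347783, 2863121215], [-244544760, -828252353]]
... * rho(c^-1) = [[4, 3], [13, 10]]  ->  [[40601966927, 31167255499], [-11745459629, -9016157810]]
... * rho(a^-1) = [[-17, -7], [5, 2]]  ->  [[-534397160264, -221879257491], [154592024643, 64185901783]]
... * rho(c^-1) = [[4, 3], [13, 10]]  ->  [[-5022018988439, -3821984055702], [1452784821751, 1105635091759]]
... * rho(a) = [[2, 7], [-5, -17]]  ->  [[9065882301632, 29819596027861], [-2622605815293, -8626302807646]]
... * rho(a) = [[2, 7], [-5, -17]]  ->  [[-130966215536041, -443471956362213], [37886302407644, 128288907022931]]
... * rho(c^-1) = [[4, 3], [13, 10]]  ->  [[-6289000294852933, -4827618210230253], [1819301000928679, 1396547977452242]]
... * rho(b^-1) = [[1, 1], [-3, -2]]  ->  [[8193854335837826, 3366236125607573], [-2370342931428047, -973794953975805]]
... * rho(b^-1) = [[1, 1], [-3, -2]]  ->  [[-1904854040984893, 1461382084622680], [551041930499368, -422753023476437]]
tr = -1904854040984893 + -422753023476437 = -2327607064461330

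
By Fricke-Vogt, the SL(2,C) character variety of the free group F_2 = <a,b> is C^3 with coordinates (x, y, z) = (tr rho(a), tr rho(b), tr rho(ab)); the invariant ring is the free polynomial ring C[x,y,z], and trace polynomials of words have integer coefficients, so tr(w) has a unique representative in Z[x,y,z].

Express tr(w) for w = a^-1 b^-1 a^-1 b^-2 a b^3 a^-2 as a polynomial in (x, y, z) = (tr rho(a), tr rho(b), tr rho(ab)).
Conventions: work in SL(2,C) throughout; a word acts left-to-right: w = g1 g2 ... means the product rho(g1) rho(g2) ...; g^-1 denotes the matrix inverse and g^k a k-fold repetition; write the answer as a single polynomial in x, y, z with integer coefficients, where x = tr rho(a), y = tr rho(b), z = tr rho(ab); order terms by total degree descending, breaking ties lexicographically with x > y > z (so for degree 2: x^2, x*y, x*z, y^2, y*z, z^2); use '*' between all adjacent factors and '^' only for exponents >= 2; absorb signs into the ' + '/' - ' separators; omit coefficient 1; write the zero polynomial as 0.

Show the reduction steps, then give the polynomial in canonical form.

trace(b^2) = trace(b) trace(b) - trace(1) = y^2 - 2
trace(b^3) = trace(b) trace(b^2) - trace(b) = y^3 - 3*y
trace(a b^2) = trace(b) trace(a b) - trace(a) = y*z - x
and trace(b^3 a) = trace(b) trace(a b^2) - trace(a b) = y^2*z - x*y - z
trace(a^-1 b^3) = trace(b^3) trace(a) - trace(b^3 a) = x*y^3 - y^2*z - 2*x*y + z
and trace(b^3 a^-2) = trace(a^-1 b^3) trace(a) - trace(a^-1 b^3 a) = x^2*y^3 - x*y^2*z - 2*x^2*y - y^3 + x*z + 3*y
and trace(b^3 a^-3) = trace(b^3 a^-2) trace(a) - trace(b^3 a^-1) = x^3*y^3 - x^2*y^2*z - 2*x^3*y - 2*x*y^3 + x^2*z + y^2*z + 5*x*y - z
trace(b a b^3) = trace(b) trace(a b^3) - trace(a b^2) = y^3*z - x*y^2 - 2*y*z + x
next, trace(a b a b) = trace(a b) trace(a b) - trace(1)   [split at repeated a] = z^2 - 2
trace(a b a) = trace(a) trace(b a) - trace(b) = x*z - y
trace(a b a b^2) = trace(b) trace(a b a b) - trace(a b a) = y*z^2 - x*z - y
trace(b a b^3 a) = trace(b) trace(a b a b^2) - trace(a b a b) = y^2*z^2 - x*y*z - y^2 - z^2 + 2
and trace(a^-1 b a b^3) = trace(b a b^3) trace(a) - trace(b a b^3 a) = x*y^3*z - x^2*y^2 - y^2*z^2 - x*y*z + x^2 + y^2 + z^2 - 2
trace(a^-1 b a b^3 a^-1) = trace(a^-1 b a b^3) trace(a) - trace(a^-1 b a b^3 a) = x^2*y^3*z - x^3*y^2 - x*y^2*z^2 - x^2*y*z - y^3*z + x^3 + 2*x*y^2 + x*z^2 + 2*y*z - 3*x
next, trace(b a b^3 a^-3) = trace(a^-1 b a b^3 a^-1) trace(a) - trace(a^-1 b a b^3) = x^3*y^3*z - x^4*y^2 - x^2*y^2*z^2 - x^3*y*z - 2*x*y^3*z + x^4 + 3*x^2*y^2 + x^2*z^2 + y^2*z^2 + 3*x*y*z - 4*x^2 - y^2 - z^2 + 2
and trace(a b^3 a^-4 b) = trace(b a b^3 a^-3) trace(a) - trace(b a b^3 a^-2) = x^4*y^3*z - x^5*y^2 - x^3*y^2*z^2 - x^4*y*z - 3*x^2*y^3*z + x^5 + 4*x^3*y^2 + x^3*z^2 + 2*x*y^2*z^2 + 4*x^2*y*z + y^3*z - 5*x^3 - 3*x*y^2 - 2*x*z^2 - 2*y*z + 5*x
and trace(b^-1 a b^3 a^-4) = trace(a b^3 a^-4) trace(b) - trace(a b^3 a^-4 b) = -x^4*y^3*z + x^5*y^2 + x^3*y^4 + x^3*y^2*z^2 + x^4*y*z + 2*x^2*y^3*z - x^5 - 6*x^3*y^2 - x^3*z^2 - 2*x*y^4 - 2*x*y^2*z^2 - 3*x^2*y*z + 5*x^3 + 8*x*y^2 + 2*x*z^2 + y*z - 5*x
trace(a^-1 b^-2 a b^3 a^-3) = trace(b^-1 a b^3 a^-4) trace(b) - trace(b^-1 a b^3 a^-4 b) = -x^4*y^4*z + x^5*y^3 + x^3*y^5 + x^3*y^3*z^2 + x^4*y^2*z + 2*x^2*y^4*z - x^5*y - 7*x^3*y^3 - x^3*y*z^2 - 2*x*y^5 - 2*x*y^3*z^2 - 2*x^2*y^2*z + 7*x^3*y + 10*x*y^3 + 2*x*y*z^2 - x^2*z - 10*x*y + z
trace(b a^2 b^2) = trace(a) trace(b^3 a) - trace(b^3) = x*y^2*z - x^2*y - y^3 - x*z + 3*y
next, trace(b a^2 b) = trace(a) trace(b^2 a) - trace(b^2) = x*y*z - x^2 - y^2 + 2
next, trace(a b^4 a) = trace(b) trace(b a^2 b^2) - trace(b a^2 b) = x*y^3*z - x^2*y^2 - y^4 - 2*x*y*z + x^2 + 4*y^2 - 2
next, trace(a b^4 a b) = trace(b) trace(b^2 a b a b) - trace(b^2 a b a) = y^3*z^2 - x*y^2*z - y^3 - 2*y*z^2 + x*z + 3*y
trace(b a b^-1 a b^3) = trace(a b^4 a) trace(b) - trace(a b^4 a b) = x*y^4*z - x^2*y^3 - y^5 - y^3*z^2 - x*y^2*z + x^2*y + 5*y^3 + 2*y*z^2 - x*z - 5*y
trace(b a b a^2 b) = trace(a) trace(b^2 a b a) - trace(b^2 a b) = x*y*z^2 - x^2*z - y^2*z + z
next, trace(b a b a^2) = trace(a) trace(b a b a) - trace(b a b) = x*z^2 - y*z - x
and trace(a b^3 a b a) = trace(b) trace(b a b a^2 b) - trace(b a b a^2) = x*y^2*z^2 - x^2*y*z - y^3*z - x*z^2 + 2*y*z + x
trace(a b a b a b) = trace(b a) trace(b a b a) - trace(b^-1 a^-1)   [split at repeated b] = z^3 - 3*z
and trace(a b a b a b^2) = trace(b) trace(a b a b a b) - trace(a b a b a) = y*z^3 - x*z^2 - 2*y*z + x
trace(a b^3 a b a b) = trace(b) trace(a b a b a b^2) - trace(a b a b a b) = y^2*z^3 - x*y*z^2 - 2*y^2*z - z^3 + x*y + 3*z
and trace(b a b^-1 a b^3 a) = trace(a b^3 a b a) trace(b) - trace(a b^3 a b a b) = x*y^3*z^2 - x^2*y^2*z - y^4*z - y^2*z^3 + 4*y^2*z + z^3 - 3*z
next, trace(b^-1 a b^3 a^-1 b a) = trace(b a b^-1 a b^3) trace(a) - trace(b a b^-1 a b^3 a) = x^2*y^4*z - x^3*y^3 - x*y^5 - 2*x*y^3*z^2 + y^4*z + y^2*z^3 + x^3*y + 5*x*y^3 + 2*x*y*z^2 - x^2*z - 4*y^2*z - z^3 - 5*x*y + 3*z
trace(a^-1 b a^-1 b^-1 a b^3) = trace(b^-1 a b^3 a^-1 b) trace(a) - trace(b^-1 a b^3 a^-1 b a) = -x^2*y^4*z + x^3*y^3 + x*y^5 + 2*x*y^3*z^2 - y^4*z - y^2*z^3 - x^3*y - 4*x*y^3 - 2*x*y*z^2 + x^2*z + 4*y^2*z + z^3 + 2*x*y - 3*z
trace(b^4) = trace(b) trace(b^3) - trace(b^2) = y^4 - 4*y^2 + 2
and trace(b a b^4) = trace(b) trace(b a b^3) - trace(b a b^2) = y^4*z - x*y^3 - 3*y^2*z + 2*x*y + z
next, trace(a b^4 a^-1 b) = trace(b a b^4) trace(a) - trace(b a b^4 a) = x*y^4*z - x^2*y^3 - y^3*z^2 - 2*x*y^2*z + 2*x^2*y + y^3 + 2*y*z^2 - 3*y
trace(b a^-1 b^-1 a b^3) = trace(a b^4 a^-1) trace(b) - trace(a b^4 a^-1 b) = -x*y^4*z + x^2*y^3 + y^5 + y^3*z^2 + 2*x*y^2*z - 2*x^2*y - 5*y^3 - 2*y*z^2 + 5*y
next, trace(a b^3 a^-2 b a^-1 b^-1) = trace(a^-1 b a^-1 b^-1 a b^3) trace(a) - trace(a^-1 b a^-1 b^-1 a b^3 a) = -x^3*y^4*z + x^4*y^3 + x^2*y^5 + 2*x^2*y^3*z^2 - x*y^2*z^3 - x^4*y - 5*x^2*y^3 - 2*x^2*y*z^2 - y^5 - y^3*z^2 + x^3*z + 2*x*y^2*z + x*z^3 + 4*x^2*y + 5*y^3 + 2*y*z^2 - 3*x*z - 5*y
and trace(a^-1 b^4) = trace(b^4) trace(a) - trace(b^4 a) = x*y^4 - y^3*z - 3*x*y^2 + 2*y*z + x
trace(b^3 a^-2 b) = trace(a^-1 b^4) trace(a) - trace(a^-1 b^4 a) = x^2*y^4 - x*y^3*z - 3*x^2*y^2 - y^4 + 2*x*y*z + x^2 + 4*y^2 - 2
and trace(a^-1 b a^-1 b^-2 a b^3 a^-1) = trace(a b^3 a^-2 b a^-1 b^-1) trace(b) - trace(a b^3 a^-2 b a^-1) = -x^3*y^5*z + x^4*y^4 + x^2*y^6 + 2*x^2*y^4*z^2 - x*y^3*z^3 - x^4*y^2 - 6*x^2*y^4 - 2*x^2*y^2*z^2 - y^6 - y^4*z^2 + x^3*y*z + 3*x*y^3*z + x*y*z^3 + 7*x^2*y^2 + 6*y^4 + 2*y^2*z^2 - 5*x*y*z - x^2 - 9*y^2 + 2
next, trace(a^-1 b a^-1 b^-2 a b^3) = trace(a b^3 a^-1 b a^-1 b^-1) trace(b) - trace(a b^3 a^-1 b a^-1) = -x^2*y^5*z + x^3*y^4 + x*y^6 + 2*x*y^4*z^2 - y^5*z - y^3*z^3 - x^3*y^2 - 5*x*y^4 - 2*x*y^2*z^2 + x^2*y*z + 5*y^3*z + y*z^3 + 5*x*y^2 - 5*y*z - x
next, trace(a^-1 b^-2 a b^3 a^-3 b) = trace(a^-1 b a^-1 b^-2 a b^3 a^-1) trace(a) - trace(a^-1 b a^-1 b^-2 a b^3) = -x^4*y^5*z + x^5*y^4 + x^3*y^6 + 2*x^3*y^4*z^2 + x^2*y^5*z - x^2*y^3*z^3 - x^5*y^2 - 7*x^3*y^4 - 2*x^3*y^2*z^2 - 2*x*y^6 - 3*x*y^4*z^2 + x^4*y*z + 3*x^2*y^3*z + x^2*y*z^3 + y^5*z + y^3*z^3 + 8*x^3*y^2 + 11*x*y^4 + 4*x*y^2*z^2 - 6*x^2*y*z - 5*y^3*z - y*z^3 - x^3 - 14*x*y^2 + 5*y*z + 3*x
next, trace(a^-1 b^-1 a^-1 b^-2 a b^3 a^-2) = trace(a^-1 b^-2 a b^3 a^-3) trace(b) - trace(a^-1 b^-2 a b^3 a^-3 b) = -x^3*y^4*z^2 + x^4*y^3*z + x^2*y^5*z + x^2*y^3*z^3 + x^3*y^2*z^2 + x*y^4*z^2 - x^4*y*z - 5*x^2*y^3*z - x^2*y*z^3 - y^5*z - y^3*z^3 - x^3*y^2 - x*y^4 - 2*x*y^2*z^2 + 5*x^2*y*z + 5*y^3*z + y*z^3 + x^3 + 4*x*y^2 - 4*y*z - 3*x

-x^3*y^4*z^2 + x^4*y^3*z + x^2*y^5*z + x^2*y^3*z^3 + x^3*y^2*z^2 + x*y^4*z^2 - x^4*y*z - 5*x^2*y^3*z - x^2*y*z^3 - y^5*z - y^3*z^3 - x^3*y^2 - x*y^4 - 2*x*y^2*z^2 + 5*x^2*y*z + 5*y^3*z + y*z^3 + x^3 + 4*x*y^2 - 4*y*z - 3*x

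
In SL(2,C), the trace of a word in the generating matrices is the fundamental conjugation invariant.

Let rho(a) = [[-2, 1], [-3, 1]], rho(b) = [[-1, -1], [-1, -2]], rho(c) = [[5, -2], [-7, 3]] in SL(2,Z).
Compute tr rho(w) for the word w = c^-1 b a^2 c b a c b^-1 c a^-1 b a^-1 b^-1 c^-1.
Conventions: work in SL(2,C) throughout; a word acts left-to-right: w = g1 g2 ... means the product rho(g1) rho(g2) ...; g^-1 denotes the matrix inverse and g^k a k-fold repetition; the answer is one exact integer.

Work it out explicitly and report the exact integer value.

2003764

rho(c^-1) = [[3, 2], [7, 5]]
... * rho(b) = [[-1, -1], [-1, -2]]  ->  [[-5, -7], [-12, -17]]
... * rho(a) = [[-2, 1], [-3, 1]]  ->  [[31, -12], [75, -29]]
... * rho(a) = [[-2, 1], [-3, 1]]  ->  [[-26, 19], [-63, 46]]
... * rho(c) = [[5, -2], [-7, 3]]  ->  [[-263, 109], [-637, 264]]
... * rho(b) = [[-1, -1], [-1, -2]]  ->  [[154, 45], [373, 109]]
... * rho(a) = [[-2, 1], [-3, 1]]  ->  [[-443, 199], [-1073, 482]]
... * rho(c) = [[5, -2], [-7, 3]]  ->  [[-3608, 1483], [-8739, 3592]]
... * rho(b^-1) = [[-2, 1], [1, -1]]  ->  [[8699, -5091], [21070, -12331]]
... * rho(c) = [[5, -2], [-7, 3]]  ->  [[79132, -32671], [191667, -79133]]
... * rho(a^-1) = [[1, -1], [3, -2]]  ->  [[-18881, -13790], [-45732, -33401]]
... * rho(b) = [[-1, -1], [-1, -2]]  ->  [[32671, 46461], [79133, 112534]]
... * rho(a^-1) = [[1, -1], [3, -2]]  ->  [[172054, -125593], [416735, -304201]]
... * rho(b^-1) = [[-2, 1], [1, -1]]  ->  [[-469701, 297647], [-1137671, 720936]]
... * rho(c^-1) = [[3, 2], [7, 5]]  ->  [[674426, 548833], [1633539, 1329338]]
tr = 674426 + 1329338 = 2003764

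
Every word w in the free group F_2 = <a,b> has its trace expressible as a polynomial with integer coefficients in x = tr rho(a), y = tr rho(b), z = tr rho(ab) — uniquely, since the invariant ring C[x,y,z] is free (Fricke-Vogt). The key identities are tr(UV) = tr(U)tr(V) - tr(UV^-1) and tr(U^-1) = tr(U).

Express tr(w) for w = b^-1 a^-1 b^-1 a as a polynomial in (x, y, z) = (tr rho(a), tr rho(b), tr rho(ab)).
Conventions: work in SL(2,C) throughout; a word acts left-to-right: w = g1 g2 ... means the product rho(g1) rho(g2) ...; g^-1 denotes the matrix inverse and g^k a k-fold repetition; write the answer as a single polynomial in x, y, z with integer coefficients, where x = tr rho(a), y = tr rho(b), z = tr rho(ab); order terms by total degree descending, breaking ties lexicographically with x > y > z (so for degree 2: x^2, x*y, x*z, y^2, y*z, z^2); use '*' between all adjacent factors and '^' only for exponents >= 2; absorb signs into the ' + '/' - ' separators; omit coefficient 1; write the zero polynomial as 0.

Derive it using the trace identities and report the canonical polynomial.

and tr(b^-1) = tr(b) = y
and tr(a b a) = tr(a) tr(b a) - tr(b) = x*z - y
tr(a b a b) = tr(b a) tr(b a) - tr(1)   [split at repeated b] = z^2 - 2
next, tr(b a b^-1 a) = tr(a b a) tr(b) - tr(a b a b) = x*y*z - y^2 - z^2 + 2
and tr(a b^-1 a^-1 b) = tr(b a b^-1) tr(a) - tr(b a b^-1 a) = -x*y*z + x^2 + y^2 + z^2 - 2
and tr(b^-1 a^-1 b^-1 a) = tr(a b^-1 a^-1) tr(b) - tr(a b^-1 a^-1 b) = x*y*z - x^2 - z^2 + 2

x*y*z - x^2 - z^2 + 2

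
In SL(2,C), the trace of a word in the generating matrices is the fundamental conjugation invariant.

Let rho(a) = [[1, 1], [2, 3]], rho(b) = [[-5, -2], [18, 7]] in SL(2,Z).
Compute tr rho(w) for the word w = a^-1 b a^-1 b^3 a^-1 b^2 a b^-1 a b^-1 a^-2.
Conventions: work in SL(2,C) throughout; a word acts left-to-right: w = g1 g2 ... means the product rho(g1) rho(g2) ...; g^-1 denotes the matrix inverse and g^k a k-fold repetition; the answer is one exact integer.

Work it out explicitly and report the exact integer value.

-726339172

rho(a^-1) = [[3, -1], [-2, 1]]
... * rho(b) = [[-5, -2], [18, 7]]  ->  [[-33, -13], [28, 11]]
... * rho(a^-1) = [[3, -1], [-2, 1]]  ->  [[-73, 20], [62, -17]]
... * rho(b) = [[-5, -2], [18, 7]]  ->  [[725, 286], [-616, -243]]
... * rho(b) = [[-5, -2], [18, 7]]  ->  [[1523, 552], [-1294, -469]]
... * rho(b) = [[-5, -2], [18, 7]]  ->  [[2321, 818], [-1972, -695]]
... * rho(a^-1) = [[3, -1], [-2, 1]]  ->  [[5327, -1503], [-4526, 1277]]
... * rho(b) = [[-5, -2], [18, 7]]  ->  [[-53689, -21175], [45616, 17991]]
... * rho(b) = [[-5, -2], [18, 7]]  ->  [[-112705, -40847], [95758, 34705]]
... * rho(a) = [[1, 1], [2, 3]]  ->  [[-194399, -235246], [165168, 199873]]
... * rho(b^-1) = [[7, 2], [-18, -5]]  ->  [[2873635, 787432], [-2441538, -669029]]
... * rho(a) = [[1, 1], [2, 3]]  ->  [[4448499, 5235931], [-3779596, -4448625]]
... * rho(b^-1) = [[7, 2], [-18, -5]]  ->  [[-63107265, -17282657], [53618078, 14683933]]
... * rho(a^-1) = [[3, -1], [-2, 1]]  ->  [[-154756481, 45824608], [131486368, -38934145]]
... * rho(a^-1) = [[3, -1], [-2, 1]]  ->  [[-555918659, 200581089], [472327394, -170420513]]
tr = -555918659 + -170420513 = -726339172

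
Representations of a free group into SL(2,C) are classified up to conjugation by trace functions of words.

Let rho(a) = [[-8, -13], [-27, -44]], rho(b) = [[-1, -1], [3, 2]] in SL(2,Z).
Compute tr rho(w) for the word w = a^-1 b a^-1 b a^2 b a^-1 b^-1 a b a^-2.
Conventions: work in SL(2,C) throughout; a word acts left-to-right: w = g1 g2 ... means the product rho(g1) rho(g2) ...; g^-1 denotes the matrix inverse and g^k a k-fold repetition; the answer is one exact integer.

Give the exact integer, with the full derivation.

228993412494418

rho(a^-1) = [[-44, 13], [27, -8]]
... * rho(b) = [[-1, -1], [3, 2]]  ->  [[83, 70], [-51, -43]]
... * rho(a^-1) = [[-44, 13], [27, -8]]  ->  [[-1762, 519], [1083, -319]]
... * rho(b) = [[-1, -1], [3, 2]]  ->  [[3319, 2800], [-2040, -1721]]
... * rho(a) = [[-8, -13], [-27, -44]]  ->  [[-102152, -166347], [62787, 102244]]
... * rho(a) = [[-8, -13], [-27, -44]]  ->  [[5308585, 8647244], [-3262884, -5314967]]
... * rho(b) = [[-1, -1], [3, 2]]  ->  [[20633147, 11985903], [-12682017, -7367050]]
... * rho(a^-1) = [[-44, 13], [27, -8]]  ->  [[-584239087, 172343687], [359098398, -105929821]]
... * rho(b^-1) = [[2, 1], [-3, -1]]  ->  [[-1685509235, -756582774], [1035986259, 465028219]]
... * rho(a) = [[-8, -13], [-27, -44]]  ->  [[33911808778, 55201262111], [-20843651985, -33929063003]]
... * rho(b) = [[-1, -1], [3, 2]]  ->  [[131691977555, 76490715444], [-80943537024, -47014474021]]
... * rho(a^-1) = [[-44, 13], [27, -8]]  ->  [[-3729197695432, 1100069984663], [2292124830489, -676150189144]]
... * rho(a^-1) = [[-44, 13], [27, -8]]  ->  [[193786588184909, -57280129917920], [-119109547648404, 35206824309509]]
tr = 193786588184909 + 35206824309509 = 228993412494418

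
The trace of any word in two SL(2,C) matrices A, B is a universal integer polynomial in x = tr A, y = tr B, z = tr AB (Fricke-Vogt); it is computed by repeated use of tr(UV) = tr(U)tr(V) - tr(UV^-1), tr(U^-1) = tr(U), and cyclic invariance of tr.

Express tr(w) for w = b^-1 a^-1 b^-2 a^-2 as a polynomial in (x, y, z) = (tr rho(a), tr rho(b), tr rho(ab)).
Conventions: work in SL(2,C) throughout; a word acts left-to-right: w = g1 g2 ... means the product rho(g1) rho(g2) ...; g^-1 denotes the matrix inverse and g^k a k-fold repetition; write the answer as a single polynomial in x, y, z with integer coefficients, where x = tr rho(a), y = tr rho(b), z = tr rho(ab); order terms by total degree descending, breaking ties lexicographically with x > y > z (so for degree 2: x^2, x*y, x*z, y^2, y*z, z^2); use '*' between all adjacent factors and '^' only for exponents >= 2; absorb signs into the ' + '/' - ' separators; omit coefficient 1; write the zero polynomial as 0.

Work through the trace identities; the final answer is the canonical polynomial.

next, trace(a^-1) = trace(a) = x
and trace(a^-2) = trace(a^-1) trace(a) - trace(1) = x^2 - 2
trace(a^-1 b) = trace(b) trace(a) - trace(b a) = x*y - z
trace(a^-2 b) = trace(a^-1 b) trace(a) - trace(a^-1 b a) = x^2*y - x*z - y
trace(a^-1 b^-1 a^-1) = trace(a^-2) trace(b) - trace(a^-2 b) = x*z - y
and trace(a b a b) = trace(a b) trace(a b) - trace(1)   [split at repeated a] = z^2 - 2
and trace(b^-1 a b a) = trace(a b a) trace(b) - trace(a b a b) = x*y*z - y^2 - z^2 + 2
and trace(b a^-1 b^-1 a) = trace(b^-1 a b) trace(a) - trace(b^-1 a b a) = -x*y*z + x^2 + y^2 + z^2 - 2
trace(a^-1 b^-1 a^-1 b) = trace(b a^-1 b^-1) trace(a) - trace(b a^-1 b^-1 a) = x*y*z - y^2 - z^2 + 2
trace(b^-1 a^-1 b^-1 a^-1) = trace(a^-1 b^-1 a^-1) trace(b) - trace(a^-1 b^-1 a^-1 b) = z^2 - 2
next, trace(b^-1 a^-1 b^-2 a^-1) = trace(b^-1 a^-1 b^-1 a^-1) trace(b) - trace(b^-1 a^-1 b^-1 a^-1 b) = y*z^2 - x*z - y
and trace(b^-2) = trace(b^-1) trace(b) - trace(1) = y^2 - 2
trace(b^-3) = trace(b^-2) trace(b) - trace(b^-1) = y^3 - 3*y
trace(a b^-2) = trace(a b^-1) trace(b) - trace(a) = x*y^2 - y*z - x
trace(b^-3 a) = trace(a b^-2) trace(b) - trace(a b^-1) = x*y^3 - y^2*z - 2*x*y + z
and trace(b^-1 a^-1 b^-2) = trace(b^-3) trace(a) - trace(b^-3 a) = y^2*z - x*y - z
trace(b^-1 a^-1 b^-2 a^-2) = trace(b^-1 a^-1 b^-2 a^-1) trace(a) - trace(b^-1 a^-1 b^-2) = x*y*z^2 - x^2*z - y^2*z + z

x*y*z^2 - x^2*z - y^2*z + z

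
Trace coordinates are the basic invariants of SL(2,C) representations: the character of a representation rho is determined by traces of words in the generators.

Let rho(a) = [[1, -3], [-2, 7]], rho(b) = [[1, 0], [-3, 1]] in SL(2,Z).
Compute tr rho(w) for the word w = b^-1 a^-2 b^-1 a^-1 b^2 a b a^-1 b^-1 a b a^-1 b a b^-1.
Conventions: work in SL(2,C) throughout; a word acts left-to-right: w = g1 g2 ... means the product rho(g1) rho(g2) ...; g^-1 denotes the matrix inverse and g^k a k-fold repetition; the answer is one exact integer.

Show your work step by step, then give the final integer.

rho(b^-1) = [[1, 0], [3, 1]]
... * rho(a^-1) = [[7, 3], [2, 1]]  ->  [[7, 3], [23, 10]]
... * rho(a^-1) = [[7, 3], [2, 1]]  ->  [[55, 24], [181, 79]]
... * rho(b^-1) = [[1, 0], [3, 1]]  ->  [[127, 24], [418, 79]]
... * rho(a^-1) = [[7, 3], [2, 1]]  ->  [[937, 405], [3084, 1333]]
... * rho(b) = [[1, 0], [-3, 1]]  ->  [[-278, 405], [-915, 1333]]
... * rho(b) = [[1, 0], [-3, 1]]  ->  [[-1493, 405], [-4914, 1333]]
... * rho(a) = [[1, -3], [-2, 7]]  ->  [[-2303, 7314], [-7580, 24073]]
... * rho(b) = [[1, 0], [-3, 1]]  ->  [[-24245, 7314], [-79799, 24073]]
... * rho(a^-1) = [[7, 3], [2, 1]]  ->  [[-155087, -65421], [-510447, -215324]]
... * rho(b^-1) = [[1, 0], [3, 1]]  ->  [[-351350, -65421], [-1156419, -215324]]
... * rho(a) = [[1, -3], [-2, 7]]  ->  [[-220508, 596103], [-725771, 1961989]]
... * rho(b) = [[1, 0], [-3, 1]]  ->  [[-2008817, 596103], [-6611738, 1961989]]
... * rho(a^-1) = [[7, 3], [2, 1]]  ->  [[-12869513, -5430348], [-42358188, -17873225]]
... * rho(b) = [[1, 0], [-3, 1]]  ->  [[3421531, -5430348], [11261487, -17873225]]
... * rho(a) = [[1, -3], [-2, 7]]  ->  [[14282227, -48277029], [47007937, -158897036]]
... * rho(b^-1) = [[1, 0], [3, 1]]  ->  [[-130548860, -48277029], [-429683171, -158897036]]
tr = -130548860 + -158897036 = -289445896

-289445896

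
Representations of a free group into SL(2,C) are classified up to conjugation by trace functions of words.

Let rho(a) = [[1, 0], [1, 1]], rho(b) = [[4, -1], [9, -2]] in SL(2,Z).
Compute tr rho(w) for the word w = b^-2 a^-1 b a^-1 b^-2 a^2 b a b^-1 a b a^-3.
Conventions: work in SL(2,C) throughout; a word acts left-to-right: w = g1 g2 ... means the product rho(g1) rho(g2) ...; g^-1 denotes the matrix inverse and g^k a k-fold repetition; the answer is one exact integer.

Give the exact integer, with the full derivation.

rho(b^-1) = [[-2, 1], [-9, 4]]
... * rho(b^-1) = [[-2, 1], [-9, 4]]  ->  [[-5, 2], [-18, 7]]
... * rho(a^-1) = [[1, 0], [-1, 1]]  ->  [[-7, 2], [-25, 7]]
... * rho(b) = [[4, -1], [9, -2]]  ->  [[-10, 3], [-37, 11]]
... * rho(a^-1) = [[1, 0], [-1, 1]]  ->  [[-13, 3], [-48, 11]]
... * rho(b^-1) = [[-2, 1], [-9, 4]]  ->  [[-1, -1], [-3, -4]]
... * rho(b^-1) = [[-2, 1], [-9, 4]]  ->  [[11, -5], [42, -19]]
... * rho(a) = [[1, 0], [1, 1]]  ->  [[6, -5], [23, -19]]
... * rho(a) = [[1, 0], [1, 1]]  ->  [[1, -5], [4, -19]]
... * rho(b) = [[4, -1], [9, -2]]  ->  [[-41, 9], [-155, 34]]
... * rho(a) = [[1, 0], [1, 1]]  ->  [[-32, 9], [-121, 34]]
... * rho(b^-1) = [[-2, 1], [-9, 4]]  ->  [[-17, 4], [-64, 15]]
... * rho(a) = [[1, 0], [1, 1]]  ->  [[-13, 4], [-49, 15]]
... * rho(b) = [[4, -1], [9, -2]]  ->  [[-16, 5], [-61, 19]]
... * rho(a^-1) = [[1, 0], [-1, 1]]  ->  [[-21, 5], [-80, 19]]
... * rho(a^-1) = [[1, 0], [-1, 1]]  ->  [[-26, 5], [-99, 19]]
... * rho(a^-1) = [[1, 0], [-1, 1]]  ->  [[-31, 5], [-118, 19]]
tr = -31 + 19 = -12

-12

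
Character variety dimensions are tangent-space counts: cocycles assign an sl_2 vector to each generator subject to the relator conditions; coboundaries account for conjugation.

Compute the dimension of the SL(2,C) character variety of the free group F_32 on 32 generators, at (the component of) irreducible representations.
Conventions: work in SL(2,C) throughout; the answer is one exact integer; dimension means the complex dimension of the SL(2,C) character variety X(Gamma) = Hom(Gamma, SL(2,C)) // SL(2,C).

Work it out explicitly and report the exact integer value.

93

Gamma = F_32 has 32 generators and no relators.
A cocycle picks one sl_2 vector per generator freely, giving dim Z^1 = 3*32 = 96.
Irreducibility makes the coboundary map sl_2 -> Z^1 injective (trivial centralizer), so dim B^1 = 3.
dim H^1 = 96 - 3 = 93, which is dim X.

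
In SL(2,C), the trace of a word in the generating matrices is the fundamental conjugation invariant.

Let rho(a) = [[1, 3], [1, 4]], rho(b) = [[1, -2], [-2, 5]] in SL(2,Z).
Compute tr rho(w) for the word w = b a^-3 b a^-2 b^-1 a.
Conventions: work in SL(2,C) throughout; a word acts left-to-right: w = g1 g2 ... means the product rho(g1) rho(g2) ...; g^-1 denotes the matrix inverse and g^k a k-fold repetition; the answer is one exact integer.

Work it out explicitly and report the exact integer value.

-308149

rho(b) = [[1, -2], [-2, 5]]
... * rho(a^-1) = [[4, -3], [-1, 1]]  ->  [[6, -5], [-13, 11]]
... * rho(a^-1) = [[4, -3], [-1, 1]]  ->  [[29, -23], [-63, 50]]
... * rho(a^-1) = [[4, -3], [-1, 1]]  ->  [[139, -110], [-302, 239]]
... * rho(b) = [[1, -2], [-2, 5]]  ->  [[359, -828], [-780, 1799]]
... * rho(a^-1) = [[4, -3], [-1, 1]]  ->  [[2264, -1905], [-4919, 4139]]
... * rho(a^-1) = [[4, -3], [-1, 1]]  ->  [[10961, -8697], [-23815, 18896]]
... * rho(b^-1) = [[5, 2], [2, 1]]  ->  [[37411, 13225], [-81283, -28734]]
... * rho(a) = [[1, 3], [1, 4]]  ->  [[50636, 165133], [-110017, -358785]]
tr = 50636 + -358785 = -308149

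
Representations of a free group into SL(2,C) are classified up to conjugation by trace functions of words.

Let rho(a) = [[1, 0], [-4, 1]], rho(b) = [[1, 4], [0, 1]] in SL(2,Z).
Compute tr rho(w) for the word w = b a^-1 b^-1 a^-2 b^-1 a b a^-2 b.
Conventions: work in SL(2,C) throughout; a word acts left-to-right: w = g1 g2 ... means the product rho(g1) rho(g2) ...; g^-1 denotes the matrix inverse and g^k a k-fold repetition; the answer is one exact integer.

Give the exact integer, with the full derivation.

rho(b) = [[1, 4], [0, 1]]
... * rho(a^-1) = [[1, 0], [4, 1]]  ->  [[17, 4], [4, 1]]
... * rho(b^-1) = [[1, -4], [0, 1]]  ->  [[17, -64], [4, -15]]
... * rho(a^-1) = [[1, 0], [4, 1]]  ->  [[-239, -64], [-56, -15]]
... * rho(a^-1) = [[1, 0], [4, 1]]  ->  [[-495, -64], [-116, -15]]
... * rho(b^-1) = [[1, -4], [0, 1]]  ->  [[-495, 1916], [-116, 449]]
... * rho(a) = [[1, 0], [-4, 1]]  ->  [[-8159, 1916], [-1912, 449]]
... * rho(b) = [[1, 4], [0, 1]]  ->  [[-8159, -30720], [-1912, -7199]]
... * rho(a^-1) = [[1, 0], [4, 1]]  ->  [[-131039, -30720], [-30708, -7199]]
... * rho(a^-1) = [[1, 0], [4, 1]]  ->  [[-253919, -30720], [-59504, -7199]]
... * rho(b) = [[1, 4], [0, 1]]  ->  [[-253919, -1046396], [-59504, -245215]]
tr = -253919 + -245215 = -499134

-499134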